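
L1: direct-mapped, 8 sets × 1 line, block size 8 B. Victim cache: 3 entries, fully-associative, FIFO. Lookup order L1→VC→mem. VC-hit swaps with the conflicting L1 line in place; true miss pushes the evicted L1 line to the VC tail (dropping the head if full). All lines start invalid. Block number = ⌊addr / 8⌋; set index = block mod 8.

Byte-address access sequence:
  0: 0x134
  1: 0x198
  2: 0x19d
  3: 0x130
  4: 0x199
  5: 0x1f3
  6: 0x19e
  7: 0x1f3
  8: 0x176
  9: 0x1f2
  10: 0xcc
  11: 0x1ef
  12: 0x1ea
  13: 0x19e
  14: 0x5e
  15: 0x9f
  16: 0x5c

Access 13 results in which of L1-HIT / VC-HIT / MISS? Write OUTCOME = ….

OUTCOME = L1-HIT

#0 0x134→b38/s6 MISS; vc=[]
#1 0x198→b51/s3 MISS; vc=[]
#2 0x19d→b51/s3 L1-HIT; vc=[]
#3 0x130→b38/s6 L1-HIT; vc=[]
#4 0x199→b51/s3 L1-HIT; vc=[]
#5 0x1f3→b62/s6 MISS; vc=[38]
#6 0x19e→b51/s3 L1-HIT; vc=[38]
#7 0x1f3→b62/s6 L1-HIT; vc=[38]
#8 0x176→b46/s6 MISS; vc=[38,62]
#9 0x1f2→b62/s6 VC-HIT; vc=[38,46]
#10 0xcc→b25/s1 MISS; vc=[38,46]
#11 0x1ef→b61/s5 MISS; vc=[38,46]
#12 0x1ea→b61/s5 L1-HIT; vc=[38,46]
#13 0x19e→b51/s3 L1-HIT; vc=[38,46]
#14 0x5e→b11/s3 MISS; vc=[38,46,51]
#15 0x9f→b19/s3 MISS; vc=[46,51,11]
#16 0x5c→b11/s3 VC-HIT; vc=[46,51,19]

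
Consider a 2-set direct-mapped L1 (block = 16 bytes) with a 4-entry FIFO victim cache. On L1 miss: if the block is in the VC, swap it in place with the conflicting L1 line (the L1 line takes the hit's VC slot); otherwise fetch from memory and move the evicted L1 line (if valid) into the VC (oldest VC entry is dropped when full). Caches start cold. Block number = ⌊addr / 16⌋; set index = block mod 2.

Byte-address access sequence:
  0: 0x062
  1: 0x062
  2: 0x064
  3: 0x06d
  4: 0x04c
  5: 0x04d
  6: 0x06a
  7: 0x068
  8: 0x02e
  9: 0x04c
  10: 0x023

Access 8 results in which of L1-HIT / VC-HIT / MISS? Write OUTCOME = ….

OUTCOME = MISS

#0 0x62→b6/s0 MISS; vc=[]
#1 0x62→b6/s0 L1-HIT; vc=[]
#2 0x64→b6/s0 L1-HIT; vc=[]
#3 0x6d→b6/s0 L1-HIT; vc=[]
#4 0x4c→b4/s0 MISS; vc=[6]
#5 0x4d→b4/s0 L1-HIT; vc=[6]
#6 0x6a→b6/s0 VC-HIT; vc=[4]
#7 0x68→b6/s0 L1-HIT; vc=[4]
#8 0x2e→b2/s0 MISS; vc=[4,6]
#9 0x4c→b4/s0 VC-HIT; vc=[2,6]
#10 0x23→b2/s0 VC-HIT; vc=[4,6]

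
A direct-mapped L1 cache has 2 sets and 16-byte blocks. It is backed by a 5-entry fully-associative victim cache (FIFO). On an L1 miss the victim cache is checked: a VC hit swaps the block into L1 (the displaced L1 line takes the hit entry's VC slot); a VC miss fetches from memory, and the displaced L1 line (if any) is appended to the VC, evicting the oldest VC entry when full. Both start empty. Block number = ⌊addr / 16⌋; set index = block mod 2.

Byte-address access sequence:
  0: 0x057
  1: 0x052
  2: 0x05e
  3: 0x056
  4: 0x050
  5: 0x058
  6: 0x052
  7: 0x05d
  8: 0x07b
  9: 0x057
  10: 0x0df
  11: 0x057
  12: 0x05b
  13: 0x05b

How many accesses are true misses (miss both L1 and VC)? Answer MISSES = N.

MISSES = 3

  [0] addr=0x57 blk=5 s=1: MISS | VC []
  [1] addr=0x52 blk=5 s=1: L1-HIT | VC []
  [2] addr=0x5e blk=5 s=1: L1-HIT | VC []
  [3] addr=0x56 blk=5 s=1: L1-HIT | VC []
  [4] addr=0x50 blk=5 s=1: L1-HIT | VC []
  [5] addr=0x58 blk=5 s=1: L1-HIT | VC []
  [6] addr=0x52 blk=5 s=1: L1-HIT | VC []
  [7] addr=0x5d blk=5 s=1: L1-HIT | VC []
  [8] addr=0x7b blk=7 s=1: MISS | VC [5]
  [9] addr=0x57 blk=5 s=1: VC-HIT | VC [7]
  [10] addr=0xdf blk=13 s=1: MISS | VC [7, 5]
  [11] addr=0x57 blk=5 s=1: VC-HIT | VC [7, 13]
  [12] addr=0x5b blk=5 s=1: L1-HIT | VC [7, 13]
  [13] addr=0x5b blk=5 s=1: L1-HIT | VC [7, 13]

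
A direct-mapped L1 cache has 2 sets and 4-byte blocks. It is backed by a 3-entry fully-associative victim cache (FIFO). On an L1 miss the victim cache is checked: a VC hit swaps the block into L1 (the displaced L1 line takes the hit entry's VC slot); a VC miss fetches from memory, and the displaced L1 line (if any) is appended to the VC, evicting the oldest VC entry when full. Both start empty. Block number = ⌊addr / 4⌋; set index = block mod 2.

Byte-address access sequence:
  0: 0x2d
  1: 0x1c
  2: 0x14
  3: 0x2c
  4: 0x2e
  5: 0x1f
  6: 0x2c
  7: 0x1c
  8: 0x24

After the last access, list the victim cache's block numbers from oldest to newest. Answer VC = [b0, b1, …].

0: 0x2d (blk 11, set 1) → MISS  vc=[]
1: 0x1c (blk 7, set 1) → MISS  vc=[11]
2: 0x14 (blk 5, set 1) → MISS  vc=[11, 7]
3: 0x2c (blk 11, set 1) → VC-HIT  vc=[5, 7]
4: 0x2e (blk 11, set 1) → L1-HIT  vc=[5, 7]
5: 0x1f (blk 7, set 1) → VC-HIT  vc=[5, 11]
6: 0x2c (blk 11, set 1) → VC-HIT  vc=[5, 7]
7: 0x1c (blk 7, set 1) → VC-HIT  vc=[5, 11]
8: 0x24 (blk 9, set 1) → MISS  vc=[5, 11, 7]

VC = [5, 11, 7]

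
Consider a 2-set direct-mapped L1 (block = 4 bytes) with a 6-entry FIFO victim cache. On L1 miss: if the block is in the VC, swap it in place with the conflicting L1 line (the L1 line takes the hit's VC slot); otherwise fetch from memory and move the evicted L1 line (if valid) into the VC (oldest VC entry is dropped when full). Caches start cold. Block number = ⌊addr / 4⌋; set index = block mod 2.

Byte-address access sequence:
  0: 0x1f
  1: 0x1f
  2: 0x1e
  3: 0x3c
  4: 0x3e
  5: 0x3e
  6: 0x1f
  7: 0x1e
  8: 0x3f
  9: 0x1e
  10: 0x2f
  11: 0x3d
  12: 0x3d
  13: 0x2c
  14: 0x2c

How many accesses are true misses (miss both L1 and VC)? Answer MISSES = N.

MISSES = 3

0: 0x1f (blk 7, set 1) → MISS  vc=[]
1: 0x1f (blk 7, set 1) → L1-HIT  vc=[]
2: 0x1e (blk 7, set 1) → L1-HIT  vc=[]
3: 0x3c (blk 15, set 1) → MISS  vc=[7]
4: 0x3e (blk 15, set 1) → L1-HIT  vc=[7]
5: 0x3e (blk 15, set 1) → L1-HIT  vc=[7]
6: 0x1f (blk 7, set 1) → VC-HIT  vc=[15]
7: 0x1e (blk 7, set 1) → L1-HIT  vc=[15]
8: 0x3f (blk 15, set 1) → VC-HIT  vc=[7]
9: 0x1e (blk 7, set 1) → VC-HIT  vc=[15]
10: 0x2f (blk 11, set 1) → MISS  vc=[15, 7]
11: 0x3d (blk 15, set 1) → VC-HIT  vc=[11, 7]
12: 0x3d (blk 15, set 1) → L1-HIT  vc=[11, 7]
13: 0x2c (blk 11, set 1) → VC-HIT  vc=[15, 7]
14: 0x2c (blk 11, set 1) → L1-HIT  vc=[15, 7]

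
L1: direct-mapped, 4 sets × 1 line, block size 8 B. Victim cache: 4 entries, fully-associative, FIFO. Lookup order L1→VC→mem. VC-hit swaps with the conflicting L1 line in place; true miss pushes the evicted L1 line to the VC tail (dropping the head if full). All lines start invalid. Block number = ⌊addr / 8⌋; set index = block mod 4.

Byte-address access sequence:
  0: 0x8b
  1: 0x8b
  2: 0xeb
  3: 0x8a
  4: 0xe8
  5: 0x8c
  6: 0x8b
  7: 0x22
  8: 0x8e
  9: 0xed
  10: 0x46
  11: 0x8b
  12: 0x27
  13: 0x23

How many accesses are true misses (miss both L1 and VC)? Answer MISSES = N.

MISSES = 4

#0 0x8b→b17/s1 MISS; vc=[]
#1 0x8b→b17/s1 L1-HIT; vc=[]
#2 0xeb→b29/s1 MISS; vc=[17]
#3 0x8a→b17/s1 VC-HIT; vc=[29]
#4 0xe8→b29/s1 VC-HIT; vc=[17]
#5 0x8c→b17/s1 VC-HIT; vc=[29]
#6 0x8b→b17/s1 L1-HIT; vc=[29]
#7 0x22→b4/s0 MISS; vc=[29]
#8 0x8e→b17/s1 L1-HIT; vc=[29]
#9 0xed→b29/s1 VC-HIT; vc=[17]
#10 0x46→b8/s0 MISS; vc=[17,4]
#11 0x8b→b17/s1 VC-HIT; vc=[29,4]
#12 0x27→b4/s0 VC-HIT; vc=[29,8]
#13 0x23→b4/s0 L1-HIT; vc=[29,8]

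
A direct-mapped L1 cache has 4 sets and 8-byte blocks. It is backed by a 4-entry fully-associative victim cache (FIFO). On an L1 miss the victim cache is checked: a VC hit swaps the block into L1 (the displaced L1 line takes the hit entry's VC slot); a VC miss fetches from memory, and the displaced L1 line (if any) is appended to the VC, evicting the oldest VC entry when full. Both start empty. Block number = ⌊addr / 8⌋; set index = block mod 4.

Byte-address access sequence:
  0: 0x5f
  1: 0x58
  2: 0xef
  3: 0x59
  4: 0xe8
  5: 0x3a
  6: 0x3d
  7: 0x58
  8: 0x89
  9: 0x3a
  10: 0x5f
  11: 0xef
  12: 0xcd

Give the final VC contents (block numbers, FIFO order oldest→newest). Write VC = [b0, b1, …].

  [0] addr=0x5f blk=11 s=3: MISS | VC []
  [1] addr=0x58 blk=11 s=3: L1-HIT | VC []
  [2] addr=0xef blk=29 s=1: MISS | VC []
  [3] addr=0x59 blk=11 s=3: L1-HIT | VC []
  [4] addr=0xe8 blk=29 s=1: L1-HIT | VC []
  [5] addr=0x3a blk=7 s=3: MISS | VC [11]
  [6] addr=0x3d blk=7 s=3: L1-HIT | VC [11]
  [7] addr=0x58 blk=11 s=3: VC-HIT | VC [7]
  [8] addr=0x89 blk=17 s=1: MISS | VC [7, 29]
  [9] addr=0x3a blk=7 s=3: VC-HIT | VC [11, 29]
  [10] addr=0x5f blk=11 s=3: VC-HIT | VC [7, 29]
  [11] addr=0xef blk=29 s=1: VC-HIT | VC [7, 17]
  [12] addr=0xcd blk=25 s=1: MISS | VC [7, 17, 29]

VC = [7, 17, 29]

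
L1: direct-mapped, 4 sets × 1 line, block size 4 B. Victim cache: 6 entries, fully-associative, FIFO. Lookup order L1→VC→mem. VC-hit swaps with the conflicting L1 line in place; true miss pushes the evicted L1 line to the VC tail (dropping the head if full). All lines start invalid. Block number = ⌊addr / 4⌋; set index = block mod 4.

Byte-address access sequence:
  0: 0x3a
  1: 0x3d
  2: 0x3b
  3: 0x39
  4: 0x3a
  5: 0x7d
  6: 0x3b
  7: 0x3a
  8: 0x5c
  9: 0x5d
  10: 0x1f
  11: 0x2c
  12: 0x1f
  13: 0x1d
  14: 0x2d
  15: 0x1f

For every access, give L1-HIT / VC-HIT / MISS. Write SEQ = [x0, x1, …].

SEQ = [MISS, MISS, L1-HIT, L1-HIT, L1-HIT, MISS, L1-HIT, L1-HIT, MISS, L1-HIT, MISS, MISS, VC-HIT, L1-HIT, VC-HIT, VC-HIT]

#0 0x3a→b14/s2 MISS; vc=[]
#1 0x3d→b15/s3 MISS; vc=[]
#2 0x3b→b14/s2 L1-HIT; vc=[]
#3 0x39→b14/s2 L1-HIT; vc=[]
#4 0x3a→b14/s2 L1-HIT; vc=[]
#5 0x7d→b31/s3 MISS; vc=[15]
#6 0x3b→b14/s2 L1-HIT; vc=[15]
#7 0x3a→b14/s2 L1-HIT; vc=[15]
#8 0x5c→b23/s3 MISS; vc=[15,31]
#9 0x5d→b23/s3 L1-HIT; vc=[15,31]
#10 0x1f→b7/s3 MISS; vc=[15,31,23]
#11 0x2c→b11/s3 MISS; vc=[15,31,23,7]
#12 0x1f→b7/s3 VC-HIT; vc=[15,31,23,11]
#13 0x1d→b7/s3 L1-HIT; vc=[15,31,23,11]
#14 0x2d→b11/s3 VC-HIT; vc=[15,31,23,7]
#15 0x1f→b7/s3 VC-HIT; vc=[15,31,23,11]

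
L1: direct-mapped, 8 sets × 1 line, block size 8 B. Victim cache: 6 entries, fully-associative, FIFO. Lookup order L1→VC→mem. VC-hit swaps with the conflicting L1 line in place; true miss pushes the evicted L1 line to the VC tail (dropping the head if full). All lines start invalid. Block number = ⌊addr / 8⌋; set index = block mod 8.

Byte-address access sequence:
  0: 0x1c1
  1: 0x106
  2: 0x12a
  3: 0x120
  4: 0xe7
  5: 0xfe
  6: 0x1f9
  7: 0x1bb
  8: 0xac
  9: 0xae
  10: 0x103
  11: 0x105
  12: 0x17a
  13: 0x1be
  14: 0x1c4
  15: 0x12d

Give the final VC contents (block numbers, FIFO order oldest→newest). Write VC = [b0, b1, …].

VC = [32, 36, 31, 63, 21, 47]

#0 0x1c1→b56/s0 MISS; vc=[]
#1 0x106→b32/s0 MISS; vc=[56]
#2 0x12a→b37/s5 MISS; vc=[56]
#3 0x120→b36/s4 MISS; vc=[56]
#4 0xe7→b28/s4 MISS; vc=[56,36]
#5 0xfe→b31/s7 MISS; vc=[56,36]
#6 0x1f9→b63/s7 MISS; vc=[56,36,31]
#7 0x1bb→b55/s7 MISS; vc=[56,36,31,63]
#8 0xac→b21/s5 MISS; vc=[56,36,31,63,37]
#9 0xae→b21/s5 L1-HIT; vc=[56,36,31,63,37]
#10 0x103→b32/s0 L1-HIT; vc=[56,36,31,63,37]
#11 0x105→b32/s0 L1-HIT; vc=[56,36,31,63,37]
#12 0x17a→b47/s7 MISS; vc=[56,36,31,63,37,55]
#13 0x1be→b55/s7 VC-HIT; vc=[56,36,31,63,37,47]
#14 0x1c4→b56/s0 VC-HIT; vc=[32,36,31,63,37,47]
#15 0x12d→b37/s5 VC-HIT; vc=[32,36,31,63,21,47]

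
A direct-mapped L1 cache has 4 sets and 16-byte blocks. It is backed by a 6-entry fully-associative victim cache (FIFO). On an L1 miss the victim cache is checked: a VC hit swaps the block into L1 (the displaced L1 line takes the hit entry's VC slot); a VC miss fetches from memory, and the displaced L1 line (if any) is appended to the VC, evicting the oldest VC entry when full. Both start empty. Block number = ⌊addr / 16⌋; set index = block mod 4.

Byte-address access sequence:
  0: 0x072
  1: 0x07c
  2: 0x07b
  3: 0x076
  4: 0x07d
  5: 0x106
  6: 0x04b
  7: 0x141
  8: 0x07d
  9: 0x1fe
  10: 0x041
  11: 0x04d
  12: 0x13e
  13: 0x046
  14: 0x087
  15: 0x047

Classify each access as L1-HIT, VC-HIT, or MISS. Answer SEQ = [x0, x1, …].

  [0] addr=0x72 blk=7 s=3: MISS | VC []
  [1] addr=0x7c blk=7 s=3: L1-HIT | VC []
  [2] addr=0x7b blk=7 s=3: L1-HIT | VC []
  [3] addr=0x76 blk=7 s=3: L1-HIT | VC []
  [4] addr=0x7d blk=7 s=3: L1-HIT | VC []
  [5] addr=0x106 blk=16 s=0: MISS | VC []
  [6] addr=0x4b blk=4 s=0: MISS | VC [16]
  [7] addr=0x141 blk=20 s=0: MISS | VC [16, 4]
  [8] addr=0x7d blk=7 s=3: L1-HIT | VC [16, 4]
  [9] addr=0x1fe blk=31 s=3: MISS | VC [16, 4, 7]
  [10] addr=0x41 blk=4 s=0: VC-HIT | VC [16, 20, 7]
  [11] addr=0x4d blk=4 s=0: L1-HIT | VC [16, 20, 7]
  [12] addr=0x13e blk=19 s=3: MISS | VC [16, 20, 7, 31]
  [13] addr=0x46 blk=4 s=0: L1-HIT | VC [16, 20, 7, 31]
  [14] addr=0x87 blk=8 s=0: MISS | VC [16, 20, 7, 31, 4]
  [15] addr=0x47 blk=4 s=0: VC-HIT | VC [16, 20, 7, 31, 8]

SEQ = [MISS, L1-HIT, L1-HIT, L1-HIT, L1-HIT, MISS, MISS, MISS, L1-HIT, MISS, VC-HIT, L1-HIT, MISS, L1-HIT, MISS, VC-HIT]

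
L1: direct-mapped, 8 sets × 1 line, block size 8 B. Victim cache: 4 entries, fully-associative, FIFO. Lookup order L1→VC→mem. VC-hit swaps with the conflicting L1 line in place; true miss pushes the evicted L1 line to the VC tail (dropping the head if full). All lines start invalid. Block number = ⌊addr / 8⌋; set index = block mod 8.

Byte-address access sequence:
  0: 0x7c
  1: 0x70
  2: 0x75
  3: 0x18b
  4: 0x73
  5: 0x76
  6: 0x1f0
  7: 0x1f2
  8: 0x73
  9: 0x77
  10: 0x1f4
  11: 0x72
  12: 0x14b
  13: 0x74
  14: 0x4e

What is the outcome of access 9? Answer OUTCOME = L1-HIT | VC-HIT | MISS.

OUTCOME = L1-HIT

#0 0x7c→b15/s7 MISS; vc=[]
#1 0x70→b14/s6 MISS; vc=[]
#2 0x75→b14/s6 L1-HIT; vc=[]
#3 0x18b→b49/s1 MISS; vc=[]
#4 0x73→b14/s6 L1-HIT; vc=[]
#5 0x76→b14/s6 L1-HIT; vc=[]
#6 0x1f0→b62/s6 MISS; vc=[14]
#7 0x1f2→b62/s6 L1-HIT; vc=[14]
#8 0x73→b14/s6 VC-HIT; vc=[62]
#9 0x77→b14/s6 L1-HIT; vc=[62]
#10 0x1f4→b62/s6 VC-HIT; vc=[14]
#11 0x72→b14/s6 VC-HIT; vc=[62]
#12 0x14b→b41/s1 MISS; vc=[62,49]
#13 0x74→b14/s6 L1-HIT; vc=[62,49]
#14 0x4e→b9/s1 MISS; vc=[62,49,41]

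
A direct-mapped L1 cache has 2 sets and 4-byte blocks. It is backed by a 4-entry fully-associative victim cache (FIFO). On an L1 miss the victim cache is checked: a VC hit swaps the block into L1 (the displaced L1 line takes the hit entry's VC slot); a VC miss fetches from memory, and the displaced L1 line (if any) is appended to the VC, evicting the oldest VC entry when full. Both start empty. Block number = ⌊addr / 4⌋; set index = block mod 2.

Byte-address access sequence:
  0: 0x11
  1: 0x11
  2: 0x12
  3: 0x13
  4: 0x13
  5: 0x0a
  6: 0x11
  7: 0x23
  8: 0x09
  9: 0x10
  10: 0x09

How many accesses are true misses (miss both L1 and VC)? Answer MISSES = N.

MISSES = 3

#0 0x11→b4/s0 MISS; vc=[]
#1 0x11→b4/s0 L1-HIT; vc=[]
#2 0x12→b4/s0 L1-HIT; vc=[]
#3 0x13→b4/s0 L1-HIT; vc=[]
#4 0x13→b4/s0 L1-HIT; vc=[]
#5 0xa→b2/s0 MISS; vc=[4]
#6 0x11→b4/s0 VC-HIT; vc=[2]
#7 0x23→b8/s0 MISS; vc=[2,4]
#8 0x9→b2/s0 VC-HIT; vc=[8,4]
#9 0x10→b4/s0 VC-HIT; vc=[8,2]
#10 0x9→b2/s0 VC-HIT; vc=[8,4]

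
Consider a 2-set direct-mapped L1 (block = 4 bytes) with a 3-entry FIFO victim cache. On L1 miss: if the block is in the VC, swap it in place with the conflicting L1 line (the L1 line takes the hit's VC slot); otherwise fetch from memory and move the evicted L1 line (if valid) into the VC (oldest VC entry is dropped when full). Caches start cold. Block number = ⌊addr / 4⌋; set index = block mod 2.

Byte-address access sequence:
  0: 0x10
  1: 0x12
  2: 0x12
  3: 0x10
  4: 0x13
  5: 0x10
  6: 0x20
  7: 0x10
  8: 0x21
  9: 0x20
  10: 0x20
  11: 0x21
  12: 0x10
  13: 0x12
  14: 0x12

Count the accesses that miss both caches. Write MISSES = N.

0: 0x10 (blk 4, set 0) → MISS  vc=[]
1: 0x12 (blk 4, set 0) → L1-HIT  vc=[]
2: 0x12 (blk 4, set 0) → L1-HIT  vc=[]
3: 0x10 (blk 4, set 0) → L1-HIT  vc=[]
4: 0x13 (blk 4, set 0) → L1-HIT  vc=[]
5: 0x10 (blk 4, set 0) → L1-HIT  vc=[]
6: 0x20 (blk 8, set 0) → MISS  vc=[4]
7: 0x10 (blk 4, set 0) → VC-HIT  vc=[8]
8: 0x21 (blk 8, set 0) → VC-HIT  vc=[4]
9: 0x20 (blk 8, set 0) → L1-HIT  vc=[4]
10: 0x20 (blk 8, set 0) → L1-HIT  vc=[4]
11: 0x21 (blk 8, set 0) → L1-HIT  vc=[4]
12: 0x10 (blk 4, set 0) → VC-HIT  vc=[8]
13: 0x12 (blk 4, set 0) → L1-HIT  vc=[8]
14: 0x12 (blk 4, set 0) → L1-HIT  vc=[8]

MISSES = 2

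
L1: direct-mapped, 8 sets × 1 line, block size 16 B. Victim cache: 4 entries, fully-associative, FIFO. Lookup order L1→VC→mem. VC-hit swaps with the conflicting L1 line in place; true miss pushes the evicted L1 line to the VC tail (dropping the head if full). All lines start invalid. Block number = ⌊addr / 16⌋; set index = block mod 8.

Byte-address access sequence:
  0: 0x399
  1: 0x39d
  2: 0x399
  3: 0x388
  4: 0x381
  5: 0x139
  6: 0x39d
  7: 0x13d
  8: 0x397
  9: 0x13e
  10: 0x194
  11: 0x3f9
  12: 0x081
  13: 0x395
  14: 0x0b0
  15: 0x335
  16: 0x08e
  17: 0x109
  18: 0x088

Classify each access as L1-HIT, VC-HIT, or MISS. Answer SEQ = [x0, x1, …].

  [0] addr=0x399 blk=57 s=1: MISS | VC []
  [1] addr=0x39d blk=57 s=1: L1-HIT | VC []
  [2] addr=0x399 blk=57 s=1: L1-HIT | VC []
  [3] addr=0x388 blk=56 s=0: MISS | VC []
  [4] addr=0x381 blk=56 s=0: L1-HIT | VC []
  [5] addr=0x139 blk=19 s=3: MISS | VC []
  [6] addr=0x39d blk=57 s=1: L1-HIT | VC []
  [7] addr=0x13d blk=19 s=3: L1-HIT | VC []
  [8] addr=0x397 blk=57 s=1: L1-HIT | VC []
  [9] addr=0x13e blk=19 s=3: L1-HIT | VC []
  [10] addr=0x194 blk=25 s=1: MISS | VC [57]
  [11] addr=0x3f9 blk=63 s=7: MISS | VC [57]
  [12] addr=0x81 blk=8 s=0: MISS | VC [57, 56]
  [13] addr=0x395 blk=57 s=1: VC-HIT | VC [25, 56]
  [14] addr=0xb0 blk=11 s=3: MISS | VC [25, 56, 19]
  [15] addr=0x335 blk=51 s=3: MISS | VC [25, 56, 19, 11]
  [16] addr=0x8e blk=8 s=0: L1-HIT | VC [25, 56, 19, 11]
  [17] addr=0x109 blk=16 s=0: MISS | VC [56, 19, 11, 8]
  [18] addr=0x88 blk=8 s=0: VC-HIT | VC [56, 19, 11, 16]

SEQ = [MISS, L1-HIT, L1-HIT, MISS, L1-HIT, MISS, L1-HIT, L1-HIT, L1-HIT, L1-HIT, MISS, MISS, MISS, VC-HIT, MISS, MISS, L1-HIT, MISS, VC-HIT]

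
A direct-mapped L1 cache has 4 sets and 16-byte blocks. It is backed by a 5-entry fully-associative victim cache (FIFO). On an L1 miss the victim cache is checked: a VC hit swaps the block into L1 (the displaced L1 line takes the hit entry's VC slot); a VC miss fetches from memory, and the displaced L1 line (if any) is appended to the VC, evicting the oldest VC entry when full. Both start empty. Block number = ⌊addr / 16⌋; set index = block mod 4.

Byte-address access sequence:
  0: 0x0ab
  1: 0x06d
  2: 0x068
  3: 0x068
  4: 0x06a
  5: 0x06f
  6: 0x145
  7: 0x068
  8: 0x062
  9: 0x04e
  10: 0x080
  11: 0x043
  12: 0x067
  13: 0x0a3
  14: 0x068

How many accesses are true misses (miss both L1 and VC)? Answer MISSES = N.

0: 0xab (blk 10, set 2) → MISS  vc=[]
1: 0x6d (blk 6, set 2) → MISS  vc=[10]
2: 0x68 (blk 6, set 2) → L1-HIT  vc=[10]
3: 0x68 (blk 6, set 2) → L1-HIT  vc=[10]
4: 0x6a (blk 6, set 2) → L1-HIT  vc=[10]
5: 0x6f (blk 6, set 2) → L1-HIT  vc=[10]
6: 0x145 (blk 20, set 0) → MISS  vc=[10]
7: 0x68 (blk 6, set 2) → L1-HIT  vc=[10]
8: 0x62 (blk 6, set 2) → L1-HIT  vc=[10]
9: 0x4e (blk 4, set 0) → MISS  vc=[10, 20]
10: 0x80 (blk 8, set 0) → MISS  vc=[10, 20, 4]
11: 0x43 (blk 4, set 0) → VC-HIT  vc=[10, 20, 8]
12: 0x67 (blk 6, set 2) → L1-HIT  vc=[10, 20, 8]
13: 0xa3 (blk 10, set 2) → VC-HIT  vc=[6, 20, 8]
14: 0x68 (blk 6, set 2) → VC-HIT  vc=[10, 20, 8]

MISSES = 5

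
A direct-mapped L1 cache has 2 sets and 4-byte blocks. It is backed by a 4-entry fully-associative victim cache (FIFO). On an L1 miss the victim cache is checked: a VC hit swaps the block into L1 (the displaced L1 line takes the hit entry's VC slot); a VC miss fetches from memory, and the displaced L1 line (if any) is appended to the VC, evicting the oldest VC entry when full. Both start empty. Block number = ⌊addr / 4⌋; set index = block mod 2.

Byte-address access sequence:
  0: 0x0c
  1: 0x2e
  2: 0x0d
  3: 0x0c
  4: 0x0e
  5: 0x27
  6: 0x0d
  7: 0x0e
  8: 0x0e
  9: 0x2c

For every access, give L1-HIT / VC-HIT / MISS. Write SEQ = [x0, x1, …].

#0 0xc→b3/s1 MISS; vc=[]
#1 0x2e→b11/s1 MISS; vc=[3]
#2 0xd→b3/s1 VC-HIT; vc=[11]
#3 0xc→b3/s1 L1-HIT; vc=[11]
#4 0xe→b3/s1 L1-HIT; vc=[11]
#5 0x27→b9/s1 MISS; vc=[11,3]
#6 0xd→b3/s1 VC-HIT; vc=[11,9]
#7 0xe→b3/s1 L1-HIT; vc=[11,9]
#8 0xe→b3/s1 L1-HIT; vc=[11,9]
#9 0x2c→b11/s1 VC-HIT; vc=[3,9]

SEQ = [MISS, MISS, VC-HIT, L1-HIT, L1-HIT, MISS, VC-HIT, L1-HIT, L1-HIT, VC-HIT]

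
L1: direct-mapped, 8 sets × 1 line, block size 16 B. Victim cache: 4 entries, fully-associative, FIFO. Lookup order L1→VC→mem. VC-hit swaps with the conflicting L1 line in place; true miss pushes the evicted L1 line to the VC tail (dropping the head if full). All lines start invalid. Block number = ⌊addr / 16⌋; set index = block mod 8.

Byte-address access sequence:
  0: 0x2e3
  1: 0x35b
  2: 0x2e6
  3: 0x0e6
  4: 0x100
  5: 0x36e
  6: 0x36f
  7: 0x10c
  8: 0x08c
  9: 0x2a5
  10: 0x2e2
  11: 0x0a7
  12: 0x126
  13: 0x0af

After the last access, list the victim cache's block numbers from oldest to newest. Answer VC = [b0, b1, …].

#0 0x2e3→b46/s6 MISS; vc=[]
#1 0x35b→b53/s5 MISS; vc=[]
#2 0x2e6→b46/s6 L1-HIT; vc=[]
#3 0xe6→b14/s6 MISS; vc=[46]
#4 0x100→b16/s0 MISS; vc=[46]
#5 0x36e→b54/s6 MISS; vc=[46,14]
#6 0x36f→b54/s6 L1-HIT; vc=[46,14]
#7 0x10c→b16/s0 L1-HIT; vc=[46,14]
#8 0x8c→b8/s0 MISS; vc=[46,14,16]
#9 0x2a5→b42/s2 MISS; vc=[46,14,16]
#10 0x2e2→b46/s6 VC-HIT; vc=[54,14,16]
#11 0xa7→b10/s2 MISS; vc=[54,14,16,42]
#12 0x126→b18/s2 MISS; vc=[14,16,42,10]
#13 0xaf→b10/s2 VC-HIT; vc=[14,16,42,18]

VC = [14, 16, 42, 18]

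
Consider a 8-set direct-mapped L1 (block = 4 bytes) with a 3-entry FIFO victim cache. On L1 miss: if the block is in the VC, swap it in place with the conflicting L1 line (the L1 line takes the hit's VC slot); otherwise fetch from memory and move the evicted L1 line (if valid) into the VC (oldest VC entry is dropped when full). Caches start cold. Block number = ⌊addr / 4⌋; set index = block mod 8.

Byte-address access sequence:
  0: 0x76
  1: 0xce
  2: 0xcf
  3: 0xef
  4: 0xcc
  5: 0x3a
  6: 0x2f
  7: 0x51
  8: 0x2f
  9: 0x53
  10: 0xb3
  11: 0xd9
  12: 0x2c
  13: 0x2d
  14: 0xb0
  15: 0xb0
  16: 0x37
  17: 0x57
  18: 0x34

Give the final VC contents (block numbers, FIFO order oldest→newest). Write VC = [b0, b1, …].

VC = [14, 29, 21]

0: 0x76 (blk 29, set 5) → MISS  vc=[]
1: 0xce (blk 51, set 3) → MISS  vc=[]
2: 0xcf (blk 51, set 3) → L1-HIT  vc=[]
3: 0xef (blk 59, set 3) → MISS  vc=[51]
4: 0xcc (blk 51, set 3) → VC-HIT  vc=[59]
5: 0x3a (blk 14, set 6) → MISS  vc=[59]
6: 0x2f (blk 11, set 3) → MISS  vc=[59, 51]
7: 0x51 (blk 20, set 4) → MISS  vc=[59, 51]
8: 0x2f (blk 11, set 3) → L1-HIT  vc=[59, 51]
9: 0x53 (blk 20, set 4) → L1-HIT  vc=[59, 51]
10: 0xb3 (blk 44, set 4) → MISS  vc=[59, 51, 20]
11: 0xd9 (blk 54, set 6) → MISS  vc=[51, 20, 14]
12: 0x2c (blk 11, set 3) → L1-HIT  vc=[51, 20, 14]
13: 0x2d (blk 11, set 3) → L1-HIT  vc=[51, 20, 14]
14: 0xb0 (blk 44, set 4) → L1-HIT  vc=[51, 20, 14]
15: 0xb0 (blk 44, set 4) → L1-HIT  vc=[51, 20, 14]
16: 0x37 (blk 13, set 5) → MISS  vc=[20, 14, 29]
17: 0x57 (blk 21, set 5) → MISS  vc=[14, 29, 13]
18: 0x34 (blk 13, set 5) → VC-HIT  vc=[14, 29, 21]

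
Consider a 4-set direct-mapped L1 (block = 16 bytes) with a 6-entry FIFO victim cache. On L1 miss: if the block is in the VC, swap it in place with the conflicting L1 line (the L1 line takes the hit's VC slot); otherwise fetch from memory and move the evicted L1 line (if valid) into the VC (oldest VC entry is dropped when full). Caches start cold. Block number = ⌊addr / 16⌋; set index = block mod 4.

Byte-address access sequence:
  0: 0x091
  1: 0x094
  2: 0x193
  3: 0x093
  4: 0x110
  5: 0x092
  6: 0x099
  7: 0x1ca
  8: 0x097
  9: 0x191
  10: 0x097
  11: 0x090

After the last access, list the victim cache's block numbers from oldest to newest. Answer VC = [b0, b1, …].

VC = [25, 17]

  [0] addr=0x91 blk=9 s=1: MISS | VC []
  [1] addr=0x94 blk=9 s=1: L1-HIT | VC []
  [2] addr=0x193 blk=25 s=1: MISS | VC [9]
  [3] addr=0x93 blk=9 s=1: VC-HIT | VC [25]
  [4] addr=0x110 blk=17 s=1: MISS | VC [25, 9]
  [5] addr=0x92 blk=9 s=1: VC-HIT | VC [25, 17]
  [6] addr=0x99 blk=9 s=1: L1-HIT | VC [25, 17]
  [7] addr=0x1ca blk=28 s=0: MISS | VC [25, 17]
  [8] addr=0x97 blk=9 s=1: L1-HIT | VC [25, 17]
  [9] addr=0x191 blk=25 s=1: VC-HIT | VC [9, 17]
  [10] addr=0x97 blk=9 s=1: VC-HIT | VC [25, 17]
  [11] addr=0x90 blk=9 s=1: L1-HIT | VC [25, 17]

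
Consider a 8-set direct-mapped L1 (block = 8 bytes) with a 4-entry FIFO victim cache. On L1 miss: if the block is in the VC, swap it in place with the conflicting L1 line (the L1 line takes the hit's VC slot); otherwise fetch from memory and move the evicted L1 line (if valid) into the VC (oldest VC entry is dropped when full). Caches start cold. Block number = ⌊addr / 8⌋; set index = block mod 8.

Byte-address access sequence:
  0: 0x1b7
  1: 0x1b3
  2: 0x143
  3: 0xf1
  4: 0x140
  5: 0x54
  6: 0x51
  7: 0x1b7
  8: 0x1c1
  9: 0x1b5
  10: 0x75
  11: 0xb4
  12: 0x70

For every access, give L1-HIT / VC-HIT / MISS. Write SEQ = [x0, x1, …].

  [0] addr=0x1b7 blk=54 s=6: MISS | VC []
  [1] addr=0x1b3 blk=54 s=6: L1-HIT | VC []
  [2] addr=0x143 blk=40 s=0: MISS | VC []
  [3] addr=0xf1 blk=30 s=6: MISS | VC [54]
  [4] addr=0x140 blk=40 s=0: L1-HIT | VC [54]
  [5] addr=0x54 blk=10 s=2: MISS | VC [54]
  [6] addr=0x51 blk=10 s=2: L1-HIT | VC [54]
  [7] addr=0x1b7 blk=54 s=6: VC-HIT | VC [30]
  [8] addr=0x1c1 blk=56 s=0: MISS | VC [30, 40]
  [9] addr=0x1b5 blk=54 s=6: L1-HIT | VC [30, 40]
  [10] addr=0x75 blk=14 s=6: MISS | VC [30, 40, 54]
  [11] addr=0xb4 blk=22 s=6: MISS | VC [30, 40, 54, 14]
  [12] addr=0x70 blk=14 s=6: VC-HIT | VC [30, 40, 54, 22]

SEQ = [MISS, L1-HIT, MISS, MISS, L1-HIT, MISS, L1-HIT, VC-HIT, MISS, L1-HIT, MISS, MISS, VC-HIT]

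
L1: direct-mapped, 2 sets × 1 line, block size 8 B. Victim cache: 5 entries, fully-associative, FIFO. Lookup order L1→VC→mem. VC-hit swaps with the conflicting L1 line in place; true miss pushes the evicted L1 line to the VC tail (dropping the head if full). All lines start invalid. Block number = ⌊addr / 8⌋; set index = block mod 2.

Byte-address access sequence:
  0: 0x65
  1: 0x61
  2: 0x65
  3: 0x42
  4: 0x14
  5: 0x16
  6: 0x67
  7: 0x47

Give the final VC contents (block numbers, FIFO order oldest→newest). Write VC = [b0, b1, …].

#0 0x65→b12/s0 MISS; vc=[]
#1 0x61→b12/s0 L1-HIT; vc=[]
#2 0x65→b12/s0 L1-HIT; vc=[]
#3 0x42→b8/s0 MISS; vc=[12]
#4 0x14→b2/s0 MISS; vc=[12,8]
#5 0x16→b2/s0 L1-HIT; vc=[12,8]
#6 0x67→b12/s0 VC-HIT; vc=[2,8]
#7 0x47→b8/s0 VC-HIT; vc=[2,12]

VC = [2, 12]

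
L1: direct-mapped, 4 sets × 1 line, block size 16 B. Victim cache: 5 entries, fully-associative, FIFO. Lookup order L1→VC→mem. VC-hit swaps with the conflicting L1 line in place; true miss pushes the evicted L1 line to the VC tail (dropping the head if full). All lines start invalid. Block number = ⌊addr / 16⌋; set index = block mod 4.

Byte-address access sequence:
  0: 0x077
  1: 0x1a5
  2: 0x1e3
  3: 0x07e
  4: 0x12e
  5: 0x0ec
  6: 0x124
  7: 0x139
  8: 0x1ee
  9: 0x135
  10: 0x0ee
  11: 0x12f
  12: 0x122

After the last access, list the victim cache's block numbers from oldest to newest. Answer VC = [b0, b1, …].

VC = [26, 14, 30, 7]

0: 0x77 (blk 7, set 3) → MISS  vc=[]
1: 0x1a5 (blk 26, set 2) → MISS  vc=[]
2: 0x1e3 (blk 30, set 2) → MISS  vc=[26]
3: 0x7e (blk 7, set 3) → L1-HIT  vc=[26]
4: 0x12e (blk 18, set 2) → MISS  vc=[26, 30]
5: 0xec (blk 14, set 2) → MISS  vc=[26, 30, 18]
6: 0x124 (blk 18, set 2) → VC-HIT  vc=[26, 30, 14]
7: 0x139 (blk 19, set 3) → MISS  vc=[26, 30, 14, 7]
8: 0x1ee (blk 30, set 2) → VC-HIT  vc=[26, 18, 14, 7]
9: 0x135 (blk 19, set 3) → L1-HIT  vc=[26, 18, 14, 7]
10: 0xee (blk 14, set 2) → VC-HIT  vc=[26, 18, 30, 7]
11: 0x12f (blk 18, set 2) → VC-HIT  vc=[26, 14, 30, 7]
12: 0x122 (blk 18, set 2) → L1-HIT  vc=[26, 14, 30, 7]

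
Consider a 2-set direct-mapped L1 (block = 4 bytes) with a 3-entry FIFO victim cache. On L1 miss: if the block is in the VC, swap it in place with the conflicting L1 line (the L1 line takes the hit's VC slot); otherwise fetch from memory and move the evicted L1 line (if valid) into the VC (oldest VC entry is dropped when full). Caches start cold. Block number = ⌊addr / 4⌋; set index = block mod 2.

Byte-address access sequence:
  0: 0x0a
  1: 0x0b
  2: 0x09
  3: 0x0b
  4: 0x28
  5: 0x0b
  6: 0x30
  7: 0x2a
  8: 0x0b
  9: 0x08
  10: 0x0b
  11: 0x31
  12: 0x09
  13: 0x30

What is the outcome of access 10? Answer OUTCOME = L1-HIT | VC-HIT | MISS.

OUTCOME = L1-HIT

0: 0xa (blk 2, set 0) → MISS  vc=[]
1: 0xb (blk 2, set 0) → L1-HIT  vc=[]
2: 0x9 (blk 2, set 0) → L1-HIT  vc=[]
3: 0xb (blk 2, set 0) → L1-HIT  vc=[]
4: 0x28 (blk 10, set 0) → MISS  vc=[2]
5: 0xb (blk 2, set 0) → VC-HIT  vc=[10]
6: 0x30 (blk 12, set 0) → MISS  vc=[10, 2]
7: 0x2a (blk 10, set 0) → VC-HIT  vc=[12, 2]
8: 0xb (blk 2, set 0) → VC-HIT  vc=[12, 10]
9: 0x8 (blk 2, set 0) → L1-HIT  vc=[12, 10]
10: 0xb (blk 2, set 0) → L1-HIT  vc=[12, 10]
11: 0x31 (blk 12, set 0) → VC-HIT  vc=[2, 10]
12: 0x9 (blk 2, set 0) → VC-HIT  vc=[12, 10]
13: 0x30 (blk 12, set 0) → VC-HIT  vc=[2, 10]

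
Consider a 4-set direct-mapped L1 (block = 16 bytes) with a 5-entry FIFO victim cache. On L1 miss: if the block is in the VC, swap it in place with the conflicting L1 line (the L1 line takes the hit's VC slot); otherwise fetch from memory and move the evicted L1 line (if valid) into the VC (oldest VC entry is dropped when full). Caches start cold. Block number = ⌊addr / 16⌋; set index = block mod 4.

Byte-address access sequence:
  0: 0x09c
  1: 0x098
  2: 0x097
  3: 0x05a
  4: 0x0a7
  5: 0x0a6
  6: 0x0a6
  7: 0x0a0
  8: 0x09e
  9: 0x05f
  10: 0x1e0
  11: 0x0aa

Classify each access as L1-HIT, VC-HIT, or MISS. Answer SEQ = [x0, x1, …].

SEQ = [MISS, L1-HIT, L1-HIT, MISS, MISS, L1-HIT, L1-HIT, L1-HIT, VC-HIT, VC-HIT, MISS, VC-HIT]

  [0] addr=0x9c blk=9 s=1: MISS | VC []
  [1] addr=0x98 blk=9 s=1: L1-HIT | VC []
  [2] addr=0x97 blk=9 s=1: L1-HIT | VC []
  [3] addr=0x5a blk=5 s=1: MISS | VC [9]
  [4] addr=0xa7 blk=10 s=2: MISS | VC [9]
  [5] addr=0xa6 blk=10 s=2: L1-HIT | VC [9]
  [6] addr=0xa6 blk=10 s=2: L1-HIT | VC [9]
  [7] addr=0xa0 blk=10 s=2: L1-HIT | VC [9]
  [8] addr=0x9e blk=9 s=1: VC-HIT | VC [5]
  [9] addr=0x5f blk=5 s=1: VC-HIT | VC [9]
  [10] addr=0x1e0 blk=30 s=2: MISS | VC [9, 10]
  [11] addr=0xaa blk=10 s=2: VC-HIT | VC [9, 30]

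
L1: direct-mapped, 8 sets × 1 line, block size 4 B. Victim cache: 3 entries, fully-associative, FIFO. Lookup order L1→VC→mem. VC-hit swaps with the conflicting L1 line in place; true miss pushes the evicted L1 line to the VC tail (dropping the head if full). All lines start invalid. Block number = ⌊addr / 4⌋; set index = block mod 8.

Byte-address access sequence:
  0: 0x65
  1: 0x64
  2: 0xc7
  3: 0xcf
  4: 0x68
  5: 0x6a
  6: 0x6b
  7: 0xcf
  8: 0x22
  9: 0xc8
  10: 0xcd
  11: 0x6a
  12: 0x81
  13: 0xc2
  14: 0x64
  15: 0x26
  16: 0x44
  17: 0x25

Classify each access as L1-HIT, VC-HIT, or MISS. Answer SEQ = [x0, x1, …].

SEQ = [MISS, L1-HIT, MISS, MISS, MISS, L1-HIT, L1-HIT, L1-HIT, MISS, MISS, L1-HIT, VC-HIT, MISS, MISS, MISS, MISS, MISS, VC-HIT]

#0 0x65→b25/s1 MISS; vc=[]
#1 0x64→b25/s1 L1-HIT; vc=[]
#2 0xc7→b49/s1 MISS; vc=[25]
#3 0xcf→b51/s3 MISS; vc=[25]
#4 0x68→b26/s2 MISS; vc=[25]
#5 0x6a→b26/s2 L1-HIT; vc=[25]
#6 0x6b→b26/s2 L1-HIT; vc=[25]
#7 0xcf→b51/s3 L1-HIT; vc=[25]
#8 0x22→b8/s0 MISS; vc=[25]
#9 0xc8→b50/s2 MISS; vc=[25,26]
#10 0xcd→b51/s3 L1-HIT; vc=[25,26]
#11 0x6a→b26/s2 VC-HIT; vc=[25,50]
#12 0x81→b32/s0 MISS; vc=[25,50,8]
#13 0xc2→b48/s0 MISS; vc=[50,8,32]
#14 0x64→b25/s1 MISS; vc=[8,32,49]
#15 0x26→b9/s1 MISS; vc=[32,49,25]
#16 0x44→b17/s1 MISS; vc=[49,25,9]
#17 0x25→b9/s1 VC-HIT; vc=[49,25,17]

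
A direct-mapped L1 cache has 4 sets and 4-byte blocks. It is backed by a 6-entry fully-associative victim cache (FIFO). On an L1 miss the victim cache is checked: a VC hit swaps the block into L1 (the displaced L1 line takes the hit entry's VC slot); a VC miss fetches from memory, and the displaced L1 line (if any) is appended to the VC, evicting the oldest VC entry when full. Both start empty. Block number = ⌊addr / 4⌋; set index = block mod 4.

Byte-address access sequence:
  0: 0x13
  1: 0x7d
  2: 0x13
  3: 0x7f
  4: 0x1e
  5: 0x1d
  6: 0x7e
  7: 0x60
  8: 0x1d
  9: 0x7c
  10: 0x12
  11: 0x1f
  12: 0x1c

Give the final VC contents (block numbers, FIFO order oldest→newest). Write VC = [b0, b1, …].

0: 0x13 (blk 4, set 0) → MISS  vc=[]
1: 0x7d (blk 31, set 3) → MISS  vc=[]
2: 0x13 (blk 4, set 0) → L1-HIT  vc=[]
3: 0x7f (blk 31, set 3) → L1-HIT  vc=[]
4: 0x1e (blk 7, set 3) → MISS  vc=[31]
5: 0x1d (blk 7, set 3) → L1-HIT  vc=[31]
6: 0x7e (blk 31, set 3) → VC-HIT  vc=[7]
7: 0x60 (blk 24, set 0) → MISS  vc=[7, 4]
8: 0x1d (blk 7, set 3) → VC-HIT  vc=[31, 4]
9: 0x7c (blk 31, set 3) → VC-HIT  vc=[7, 4]
10: 0x12 (blk 4, set 0) → VC-HIT  vc=[7, 24]
11: 0x1f (blk 7, set 3) → VC-HIT  vc=[31, 24]
12: 0x1c (blk 7, set 3) → L1-HIT  vc=[31, 24]

VC = [31, 24]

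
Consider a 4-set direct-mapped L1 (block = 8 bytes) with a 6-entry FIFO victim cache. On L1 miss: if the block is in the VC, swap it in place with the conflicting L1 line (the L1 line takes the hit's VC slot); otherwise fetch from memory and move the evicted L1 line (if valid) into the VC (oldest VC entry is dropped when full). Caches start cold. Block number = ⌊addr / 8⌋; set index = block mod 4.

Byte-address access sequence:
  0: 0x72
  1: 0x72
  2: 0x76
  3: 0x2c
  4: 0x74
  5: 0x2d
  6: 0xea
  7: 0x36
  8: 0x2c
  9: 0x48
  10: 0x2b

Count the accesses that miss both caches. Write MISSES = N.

  [0] addr=0x72 blk=14 s=2: MISS | VC []
  [1] addr=0x72 blk=14 s=2: L1-HIT | VC []
  [2] addr=0x76 blk=14 s=2: L1-HIT | VC []
  [3] addr=0x2c blk=5 s=1: MISS | VC []
  [4] addr=0x74 blk=14 s=2: L1-HIT | VC []
  [5] addr=0x2d blk=5 s=1: L1-HIT | VC []
  [6] addr=0xea blk=29 s=1: MISS | VC [5]
  [7] addr=0x36 blk=6 s=2: MISS | VC [5, 14]
  [8] addr=0x2c blk=5 s=1: VC-HIT | VC [29, 14]
  [9] addr=0x48 blk=9 s=1: MISS | VC [29, 14, 5]
  [10] addr=0x2b blk=5 s=1: VC-HIT | VC [29, 14, 9]

MISSES = 5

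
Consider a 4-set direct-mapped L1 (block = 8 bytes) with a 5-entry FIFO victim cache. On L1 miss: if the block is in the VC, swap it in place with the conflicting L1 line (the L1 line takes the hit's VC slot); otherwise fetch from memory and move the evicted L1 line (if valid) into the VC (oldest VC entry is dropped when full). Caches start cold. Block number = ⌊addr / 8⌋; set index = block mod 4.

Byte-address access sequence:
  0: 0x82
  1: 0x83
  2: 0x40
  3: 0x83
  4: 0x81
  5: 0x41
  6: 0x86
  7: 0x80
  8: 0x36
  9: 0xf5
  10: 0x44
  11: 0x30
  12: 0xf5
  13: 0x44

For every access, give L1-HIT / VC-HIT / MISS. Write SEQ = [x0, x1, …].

0: 0x82 (blk 16, set 0) → MISS  vc=[]
1: 0x83 (blk 16, set 0) → L1-HIT  vc=[]
2: 0x40 (blk 8, set 0) → MISS  vc=[16]
3: 0x83 (blk 16, set 0) → VC-HIT  vc=[8]
4: 0x81 (blk 16, set 0) → L1-HIT  vc=[8]
5: 0x41 (blk 8, set 0) → VC-HIT  vc=[16]
6: 0x86 (blk 16, set 0) → VC-HIT  vc=[8]
7: 0x80 (blk 16, set 0) → L1-HIT  vc=[8]
8: 0x36 (blk 6, set 2) → MISS  vc=[8]
9: 0xf5 (blk 30, set 2) → MISS  vc=[8, 6]
10: 0x44 (blk 8, set 0) → VC-HIT  vc=[16, 6]
11: 0x30 (blk 6, set 2) → VC-HIT  vc=[16, 30]
12: 0xf5 (blk 30, set 2) → VC-HIT  vc=[16, 6]
13: 0x44 (blk 8, set 0) → L1-HIT  vc=[16, 6]

SEQ = [MISS, L1-HIT, MISS, VC-HIT, L1-HIT, VC-HIT, VC-HIT, L1-HIT, MISS, MISS, VC-HIT, VC-HIT, VC-HIT, L1-HIT]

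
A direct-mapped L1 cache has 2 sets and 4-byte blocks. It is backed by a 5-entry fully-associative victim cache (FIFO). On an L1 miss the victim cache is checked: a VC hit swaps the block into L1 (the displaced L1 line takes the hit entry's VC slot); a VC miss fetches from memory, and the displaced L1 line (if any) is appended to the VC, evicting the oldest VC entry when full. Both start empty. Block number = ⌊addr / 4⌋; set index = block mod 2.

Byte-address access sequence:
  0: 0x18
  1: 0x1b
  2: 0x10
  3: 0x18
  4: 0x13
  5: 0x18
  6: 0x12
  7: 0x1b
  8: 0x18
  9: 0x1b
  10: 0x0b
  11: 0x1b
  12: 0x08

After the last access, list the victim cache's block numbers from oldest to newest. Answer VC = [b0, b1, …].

#0 0x18→b6/s0 MISS; vc=[]
#1 0x1b→b6/s0 L1-HIT; vc=[]
#2 0x10→b4/s0 MISS; vc=[6]
#3 0x18→b6/s0 VC-HIT; vc=[4]
#4 0x13→b4/s0 VC-HIT; vc=[6]
#5 0x18→b6/s0 VC-HIT; vc=[4]
#6 0x12→b4/s0 VC-HIT; vc=[6]
#7 0x1b→b6/s0 VC-HIT; vc=[4]
#8 0x18→b6/s0 L1-HIT; vc=[4]
#9 0x1b→b6/s0 L1-HIT; vc=[4]
#10 0xb→b2/s0 MISS; vc=[4,6]
#11 0x1b→b6/s0 VC-HIT; vc=[4,2]
#12 0x8→b2/s0 VC-HIT; vc=[4,6]

VC = [4, 6]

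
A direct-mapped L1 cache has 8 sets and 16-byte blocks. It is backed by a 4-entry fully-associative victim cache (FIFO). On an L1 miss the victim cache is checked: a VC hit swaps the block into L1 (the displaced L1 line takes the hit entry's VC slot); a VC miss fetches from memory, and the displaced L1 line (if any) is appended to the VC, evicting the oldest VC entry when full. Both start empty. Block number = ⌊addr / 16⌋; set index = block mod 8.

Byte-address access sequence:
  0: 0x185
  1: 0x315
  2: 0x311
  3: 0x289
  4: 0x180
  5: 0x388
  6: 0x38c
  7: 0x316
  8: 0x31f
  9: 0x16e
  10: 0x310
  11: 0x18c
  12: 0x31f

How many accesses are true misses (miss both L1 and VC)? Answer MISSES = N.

  [0] addr=0x185 blk=24 s=0: MISS | VC []
  [1] addr=0x315 blk=49 s=1: MISS | VC []
  [2] addr=0x311 blk=49 s=1: L1-HIT | VC []
  [3] addr=0x289 blk=40 s=0: MISS | VC [24]
  [4] addr=0x180 blk=24 s=0: VC-HIT | VC [40]
  [5] addr=0x388 blk=56 s=0: MISS | VC [40, 24]
  [6] addr=0x38c blk=56 s=0: L1-HIT | VC [40, 24]
  [7] addr=0x316 blk=49 s=1: L1-HIT | VC [40, 24]
  [8] addr=0x31f blk=49 s=1: L1-HIT | VC [40, 24]
  [9] addr=0x16e blk=22 s=6: MISS | VC [40, 24]
  [10] addr=0x310 blk=49 s=1: L1-HIT | VC [40, 24]
  [11] addr=0x18c blk=24 s=0: VC-HIT | VC [40, 56]
  [12] addr=0x31f blk=49 s=1: L1-HIT | VC [40, 56]

MISSES = 5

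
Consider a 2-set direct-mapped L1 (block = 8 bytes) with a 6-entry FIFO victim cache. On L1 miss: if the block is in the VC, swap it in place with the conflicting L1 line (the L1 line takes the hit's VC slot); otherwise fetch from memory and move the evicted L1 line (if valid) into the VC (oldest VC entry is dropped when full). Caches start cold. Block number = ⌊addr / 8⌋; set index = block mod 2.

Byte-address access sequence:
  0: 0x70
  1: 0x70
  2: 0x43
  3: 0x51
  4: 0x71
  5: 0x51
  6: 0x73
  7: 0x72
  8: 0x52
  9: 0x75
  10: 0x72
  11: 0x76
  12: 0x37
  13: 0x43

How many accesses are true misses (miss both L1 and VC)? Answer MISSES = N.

0: 0x70 (blk 14, set 0) → MISS  vc=[]
1: 0x70 (blk 14, set 0) → L1-HIT  vc=[]
2: 0x43 (blk 8, set 0) → MISS  vc=[14]
3: 0x51 (blk 10, set 0) → MISS  vc=[14, 8]
4: 0x71 (blk 14, set 0) → VC-HIT  vc=[10, 8]
5: 0x51 (blk 10, set 0) → VC-HIT  vc=[14, 8]
6: 0x73 (blk 14, set 0) → VC-HIT  vc=[10, 8]
7: 0x72 (blk 14, set 0) → L1-HIT  vc=[10, 8]
8: 0x52 (blk 10, set 0) → VC-HIT  vc=[14, 8]
9: 0x75 (blk 14, set 0) → VC-HIT  vc=[10, 8]
10: 0x72 (blk 14, set 0) → L1-HIT  vc=[10, 8]
11: 0x76 (blk 14, set 0) → L1-HIT  vc=[10, 8]
12: 0x37 (blk 6, set 0) → MISS  vc=[10, 8, 14]
13: 0x43 (blk 8, set 0) → VC-HIT  vc=[10, 6, 14]

MISSES = 4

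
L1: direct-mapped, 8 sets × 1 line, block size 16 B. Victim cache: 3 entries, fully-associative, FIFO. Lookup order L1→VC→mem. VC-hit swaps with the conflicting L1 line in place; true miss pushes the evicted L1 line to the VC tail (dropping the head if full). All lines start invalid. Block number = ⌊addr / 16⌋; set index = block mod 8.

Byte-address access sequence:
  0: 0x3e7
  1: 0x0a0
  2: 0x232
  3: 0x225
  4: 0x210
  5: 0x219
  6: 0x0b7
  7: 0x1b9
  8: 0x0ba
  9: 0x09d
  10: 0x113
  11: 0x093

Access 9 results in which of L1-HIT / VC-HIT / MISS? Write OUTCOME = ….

  [0] addr=0x3e7 blk=62 s=6: MISS | VC []
  [1] addr=0xa0 blk=10 s=2: MISS | VC []
  [2] addr=0x232 blk=35 s=3: MISS | VC []
  [3] addr=0x225 blk=34 s=2: MISS | VC [10]
  [4] addr=0x210 blk=33 s=1: MISS | VC [10]
  [5] addr=0x219 blk=33 s=1: L1-HIT | VC [10]
  [6] addr=0xb7 blk=11 s=3: MISS | VC [10, 35]
  [7] addr=0x1b9 blk=27 s=3: MISS | VC [10, 35, 11]
  [8] addr=0xba blk=11 s=3: VC-HIT | VC [10, 35, 27]
  [9] addr=0x9d blk=9 s=1: MISS | VC [35, 27, 33]
  [10] addr=0x113 blk=17 s=1: MISS | VC [27, 33, 9]
  [11] addr=0x93 blk=9 s=1: VC-HIT | VC [27, 33, 17]

OUTCOME = MISS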